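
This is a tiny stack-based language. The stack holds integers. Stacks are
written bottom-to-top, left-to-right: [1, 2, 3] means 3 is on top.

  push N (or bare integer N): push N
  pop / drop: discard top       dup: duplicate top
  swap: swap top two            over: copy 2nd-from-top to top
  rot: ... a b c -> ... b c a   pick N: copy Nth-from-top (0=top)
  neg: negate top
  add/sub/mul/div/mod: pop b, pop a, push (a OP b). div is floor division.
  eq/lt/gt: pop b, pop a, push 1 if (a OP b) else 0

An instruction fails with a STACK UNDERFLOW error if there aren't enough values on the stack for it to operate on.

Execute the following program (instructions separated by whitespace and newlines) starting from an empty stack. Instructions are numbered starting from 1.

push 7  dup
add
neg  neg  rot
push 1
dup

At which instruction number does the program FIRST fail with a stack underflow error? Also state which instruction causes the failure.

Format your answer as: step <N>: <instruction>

Answer: step 6: rot

Derivation:
Step 1 ('push 7'): stack = [7], depth = 1
Step 2 ('dup'): stack = [7, 7], depth = 2
Step 3 ('add'): stack = [14], depth = 1
Step 4 ('neg'): stack = [-14], depth = 1
Step 5 ('neg'): stack = [14], depth = 1
Step 6 ('rot'): needs 3 value(s) but depth is 1 — STACK UNDERFLOW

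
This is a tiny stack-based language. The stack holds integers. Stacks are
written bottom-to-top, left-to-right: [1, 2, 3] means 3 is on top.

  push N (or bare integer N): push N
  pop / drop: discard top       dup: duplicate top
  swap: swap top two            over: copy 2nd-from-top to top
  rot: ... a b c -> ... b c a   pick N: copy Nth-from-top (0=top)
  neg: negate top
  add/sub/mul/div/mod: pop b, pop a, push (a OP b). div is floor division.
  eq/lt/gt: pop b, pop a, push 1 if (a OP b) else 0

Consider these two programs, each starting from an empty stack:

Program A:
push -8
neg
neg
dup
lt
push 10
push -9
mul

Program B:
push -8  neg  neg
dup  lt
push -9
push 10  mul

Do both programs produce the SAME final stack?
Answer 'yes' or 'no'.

Answer: yes

Derivation:
Program A trace:
  After 'push -8': [-8]
  After 'neg': [8]
  After 'neg': [-8]
  After 'dup': [-8, -8]
  After 'lt': [0]
  After 'push 10': [0, 10]
  After 'push -9': [0, 10, -9]
  After 'mul': [0, -90]
Program A final stack: [0, -90]

Program B trace:
  After 'push -8': [-8]
  After 'neg': [8]
  After 'neg': [-8]
  After 'dup': [-8, -8]
  After 'lt': [0]
  After 'push -9': [0, -9]
  After 'push 10': [0, -9, 10]
  After 'mul': [0, -90]
Program B final stack: [0, -90]
Same: yes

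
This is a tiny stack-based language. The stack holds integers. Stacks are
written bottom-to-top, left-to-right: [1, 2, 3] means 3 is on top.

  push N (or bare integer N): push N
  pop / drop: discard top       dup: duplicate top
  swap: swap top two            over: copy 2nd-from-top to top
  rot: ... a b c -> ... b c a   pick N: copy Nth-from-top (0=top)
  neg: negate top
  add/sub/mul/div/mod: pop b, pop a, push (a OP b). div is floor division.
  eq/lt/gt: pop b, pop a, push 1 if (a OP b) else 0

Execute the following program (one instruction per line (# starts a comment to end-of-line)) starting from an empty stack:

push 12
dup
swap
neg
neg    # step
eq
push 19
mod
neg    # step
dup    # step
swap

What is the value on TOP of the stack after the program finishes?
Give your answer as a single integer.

Answer: -1

Derivation:
After 'push 12': [12]
After 'dup': [12, 12]
After 'swap': [12, 12]
After 'neg': [12, -12]
After 'neg': [12, 12]
After 'eq': [1]
After 'push 19': [1, 19]
After 'mod': [1]
After 'neg': [-1]
After 'dup': [-1, -1]
After 'swap': [-1, -1]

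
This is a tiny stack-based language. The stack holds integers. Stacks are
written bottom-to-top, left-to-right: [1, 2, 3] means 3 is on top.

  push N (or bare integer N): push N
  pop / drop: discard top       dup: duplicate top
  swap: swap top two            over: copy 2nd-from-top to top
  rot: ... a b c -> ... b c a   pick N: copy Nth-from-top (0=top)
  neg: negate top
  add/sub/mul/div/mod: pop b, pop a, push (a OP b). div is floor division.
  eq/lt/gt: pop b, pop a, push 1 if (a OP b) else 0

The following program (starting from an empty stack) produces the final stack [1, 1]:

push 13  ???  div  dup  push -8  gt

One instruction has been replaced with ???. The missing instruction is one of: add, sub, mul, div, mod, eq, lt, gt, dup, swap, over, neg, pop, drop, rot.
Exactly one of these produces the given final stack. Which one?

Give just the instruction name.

Stack before ???: [13]
Stack after ???:  [13, 13]
The instruction that transforms [13] -> [13, 13] is: dup

Answer: dup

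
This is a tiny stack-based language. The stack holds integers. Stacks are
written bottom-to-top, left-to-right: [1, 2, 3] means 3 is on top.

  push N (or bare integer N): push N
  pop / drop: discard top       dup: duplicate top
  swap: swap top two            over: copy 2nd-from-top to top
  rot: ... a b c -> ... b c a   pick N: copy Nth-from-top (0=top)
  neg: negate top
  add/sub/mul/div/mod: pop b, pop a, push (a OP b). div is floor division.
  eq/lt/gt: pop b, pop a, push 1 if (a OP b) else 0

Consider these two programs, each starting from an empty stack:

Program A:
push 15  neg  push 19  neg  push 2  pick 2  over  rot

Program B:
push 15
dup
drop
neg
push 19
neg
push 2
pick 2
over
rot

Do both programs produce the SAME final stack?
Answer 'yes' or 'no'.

Program A trace:
  After 'push 15': [15]
  After 'neg': [-15]
  After 'push 19': [-15, 19]
  After 'neg': [-15, -19]
  After 'push 2': [-15, -19, 2]
  After 'pick 2': [-15, -19, 2, -15]
  After 'over': [-15, -19, 2, -15, 2]
  After 'rot': [-15, -19, -15, 2, 2]
Program A final stack: [-15, -19, -15, 2, 2]

Program B trace:
  After 'push 15': [15]
  After 'dup': [15, 15]
  After 'drop': [15]
  After 'neg': [-15]
  After 'push 19': [-15, 19]
  After 'neg': [-15, -19]
  After 'push 2': [-15, -19, 2]
  After 'pick 2': [-15, -19, 2, -15]
  After 'over': [-15, -19, 2, -15, 2]
  After 'rot': [-15, -19, -15, 2, 2]
Program B final stack: [-15, -19, -15, 2, 2]
Same: yes

Answer: yes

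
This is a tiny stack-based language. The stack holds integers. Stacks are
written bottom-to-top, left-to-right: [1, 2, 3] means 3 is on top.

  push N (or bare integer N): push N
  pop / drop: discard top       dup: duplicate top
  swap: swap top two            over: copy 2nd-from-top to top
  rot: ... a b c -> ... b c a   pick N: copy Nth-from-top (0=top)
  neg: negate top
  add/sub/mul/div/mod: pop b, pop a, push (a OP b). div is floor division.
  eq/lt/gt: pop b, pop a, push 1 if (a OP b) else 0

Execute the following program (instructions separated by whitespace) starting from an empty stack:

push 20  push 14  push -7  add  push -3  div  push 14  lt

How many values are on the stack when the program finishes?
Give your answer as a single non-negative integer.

Answer: 2

Derivation:
After 'push 20': stack = [20] (depth 1)
After 'push 14': stack = [20, 14] (depth 2)
After 'push -7': stack = [20, 14, -7] (depth 3)
After 'add': stack = [20, 7] (depth 2)
After 'push -3': stack = [20, 7, -3] (depth 3)
After 'div': stack = [20, -3] (depth 2)
After 'push 14': stack = [20, -3, 14] (depth 3)
After 'lt': stack = [20, 1] (depth 2)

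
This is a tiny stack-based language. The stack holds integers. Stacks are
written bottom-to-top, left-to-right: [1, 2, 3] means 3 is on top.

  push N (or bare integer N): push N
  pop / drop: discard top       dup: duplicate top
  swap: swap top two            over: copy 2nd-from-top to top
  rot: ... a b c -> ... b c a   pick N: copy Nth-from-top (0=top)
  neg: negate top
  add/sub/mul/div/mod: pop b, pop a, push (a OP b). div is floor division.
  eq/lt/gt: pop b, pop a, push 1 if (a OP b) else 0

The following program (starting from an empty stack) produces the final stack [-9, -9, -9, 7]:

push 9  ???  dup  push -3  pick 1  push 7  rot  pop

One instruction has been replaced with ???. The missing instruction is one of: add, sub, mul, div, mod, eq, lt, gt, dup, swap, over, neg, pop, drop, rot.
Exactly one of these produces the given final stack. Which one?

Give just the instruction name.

Stack before ???: [9]
Stack after ???:  [-9]
The instruction that transforms [9] -> [-9] is: neg

Answer: neg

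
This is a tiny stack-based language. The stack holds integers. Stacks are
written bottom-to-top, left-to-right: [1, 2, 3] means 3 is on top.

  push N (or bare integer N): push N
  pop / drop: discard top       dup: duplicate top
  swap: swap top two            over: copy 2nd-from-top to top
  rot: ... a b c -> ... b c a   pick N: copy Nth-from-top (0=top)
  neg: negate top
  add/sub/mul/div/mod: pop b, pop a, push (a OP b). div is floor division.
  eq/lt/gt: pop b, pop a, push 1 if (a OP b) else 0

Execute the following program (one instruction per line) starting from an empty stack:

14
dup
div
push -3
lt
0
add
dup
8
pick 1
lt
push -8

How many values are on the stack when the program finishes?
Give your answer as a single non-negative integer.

After 'push 14': stack = [14] (depth 1)
After 'dup': stack = [14, 14] (depth 2)
After 'div': stack = [1] (depth 1)
After 'push -3': stack = [1, -3] (depth 2)
After 'lt': stack = [0] (depth 1)
After 'push 0': stack = [0, 0] (depth 2)
After 'add': stack = [0] (depth 1)
After 'dup': stack = [0, 0] (depth 2)
After 'push 8': stack = [0, 0, 8] (depth 3)
After 'pick 1': stack = [0, 0, 8, 0] (depth 4)
After 'lt': stack = [0, 0, 0] (depth 3)
After 'push -8': stack = [0, 0, 0, -8] (depth 4)

Answer: 4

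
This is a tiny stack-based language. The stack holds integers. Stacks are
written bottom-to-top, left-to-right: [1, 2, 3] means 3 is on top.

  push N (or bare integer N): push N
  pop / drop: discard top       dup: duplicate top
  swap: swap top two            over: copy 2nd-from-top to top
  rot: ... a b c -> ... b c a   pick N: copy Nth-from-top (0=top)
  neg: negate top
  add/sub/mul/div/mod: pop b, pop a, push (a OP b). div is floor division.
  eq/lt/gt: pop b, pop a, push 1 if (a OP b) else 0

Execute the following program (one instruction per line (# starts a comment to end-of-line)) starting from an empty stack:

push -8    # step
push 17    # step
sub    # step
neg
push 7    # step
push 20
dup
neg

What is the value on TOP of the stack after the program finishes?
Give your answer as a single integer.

Answer: -20

Derivation:
After 'push -8': [-8]
After 'push 17': [-8, 17]
After 'sub': [-25]
After 'neg': [25]
After 'push 7': [25, 7]
After 'push 20': [25, 7, 20]
After 'dup': [25, 7, 20, 20]
After 'neg': [25, 7, 20, -20]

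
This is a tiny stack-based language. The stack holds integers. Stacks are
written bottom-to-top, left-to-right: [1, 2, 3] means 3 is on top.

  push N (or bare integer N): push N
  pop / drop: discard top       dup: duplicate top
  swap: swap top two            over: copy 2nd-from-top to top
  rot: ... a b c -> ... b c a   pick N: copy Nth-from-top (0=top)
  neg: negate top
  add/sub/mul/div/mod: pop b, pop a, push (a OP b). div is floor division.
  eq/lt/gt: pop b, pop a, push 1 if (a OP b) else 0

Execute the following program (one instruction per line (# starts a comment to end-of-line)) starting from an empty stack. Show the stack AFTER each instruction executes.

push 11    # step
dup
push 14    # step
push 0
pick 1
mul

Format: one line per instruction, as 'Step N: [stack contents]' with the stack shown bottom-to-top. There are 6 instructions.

Step 1: [11]
Step 2: [11, 11]
Step 3: [11, 11, 14]
Step 4: [11, 11, 14, 0]
Step 5: [11, 11, 14, 0, 14]
Step 6: [11, 11, 14, 0]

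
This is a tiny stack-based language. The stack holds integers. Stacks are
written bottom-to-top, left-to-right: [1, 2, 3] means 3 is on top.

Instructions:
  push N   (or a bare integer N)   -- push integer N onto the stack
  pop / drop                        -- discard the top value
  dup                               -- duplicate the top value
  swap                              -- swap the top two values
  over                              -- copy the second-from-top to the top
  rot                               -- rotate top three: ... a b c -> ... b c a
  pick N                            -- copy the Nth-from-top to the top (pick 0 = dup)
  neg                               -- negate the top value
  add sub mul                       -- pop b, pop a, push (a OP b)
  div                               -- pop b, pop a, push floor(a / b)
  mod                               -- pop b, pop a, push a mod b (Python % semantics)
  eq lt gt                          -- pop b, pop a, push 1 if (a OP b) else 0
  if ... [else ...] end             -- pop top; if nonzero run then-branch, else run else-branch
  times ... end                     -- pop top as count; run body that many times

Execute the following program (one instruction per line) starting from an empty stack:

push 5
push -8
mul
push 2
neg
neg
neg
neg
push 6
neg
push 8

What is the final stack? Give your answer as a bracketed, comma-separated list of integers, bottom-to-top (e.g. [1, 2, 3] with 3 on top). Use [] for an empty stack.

After 'push 5': [5]
After 'push -8': [5, -8]
After 'mul': [-40]
After 'push 2': [-40, 2]
After 'neg': [-40, -2]
After 'neg': [-40, 2]
After 'neg': [-40, -2]
After 'neg': [-40, 2]
After 'push 6': [-40, 2, 6]
After 'neg': [-40, 2, -6]
After 'push 8': [-40, 2, -6, 8]

Answer: [-40, 2, -6, 8]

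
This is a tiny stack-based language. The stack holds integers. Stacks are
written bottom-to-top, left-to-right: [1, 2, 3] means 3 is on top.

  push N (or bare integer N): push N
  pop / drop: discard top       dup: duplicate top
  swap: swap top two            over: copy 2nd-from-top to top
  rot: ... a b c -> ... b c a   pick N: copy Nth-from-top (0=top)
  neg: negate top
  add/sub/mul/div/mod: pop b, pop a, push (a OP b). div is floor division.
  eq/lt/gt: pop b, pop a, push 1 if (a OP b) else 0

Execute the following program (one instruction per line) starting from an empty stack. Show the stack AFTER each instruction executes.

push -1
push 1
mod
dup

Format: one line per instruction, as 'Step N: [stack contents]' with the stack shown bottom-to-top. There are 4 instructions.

Step 1: [-1]
Step 2: [-1, 1]
Step 3: [0]
Step 4: [0, 0]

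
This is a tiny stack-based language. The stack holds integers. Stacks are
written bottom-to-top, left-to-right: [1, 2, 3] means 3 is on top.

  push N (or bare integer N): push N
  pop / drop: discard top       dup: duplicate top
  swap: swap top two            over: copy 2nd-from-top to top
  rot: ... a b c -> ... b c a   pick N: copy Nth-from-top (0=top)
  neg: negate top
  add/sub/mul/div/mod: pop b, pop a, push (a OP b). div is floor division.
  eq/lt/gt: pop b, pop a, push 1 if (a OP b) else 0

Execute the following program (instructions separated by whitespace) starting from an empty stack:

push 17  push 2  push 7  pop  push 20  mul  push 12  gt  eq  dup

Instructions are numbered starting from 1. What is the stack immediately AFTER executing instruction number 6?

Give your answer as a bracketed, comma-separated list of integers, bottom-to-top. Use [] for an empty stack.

Step 1 ('push 17'): [17]
Step 2 ('push 2'): [17, 2]
Step 3 ('push 7'): [17, 2, 7]
Step 4 ('pop'): [17, 2]
Step 5 ('push 20'): [17, 2, 20]
Step 6 ('mul'): [17, 40]

Answer: [17, 40]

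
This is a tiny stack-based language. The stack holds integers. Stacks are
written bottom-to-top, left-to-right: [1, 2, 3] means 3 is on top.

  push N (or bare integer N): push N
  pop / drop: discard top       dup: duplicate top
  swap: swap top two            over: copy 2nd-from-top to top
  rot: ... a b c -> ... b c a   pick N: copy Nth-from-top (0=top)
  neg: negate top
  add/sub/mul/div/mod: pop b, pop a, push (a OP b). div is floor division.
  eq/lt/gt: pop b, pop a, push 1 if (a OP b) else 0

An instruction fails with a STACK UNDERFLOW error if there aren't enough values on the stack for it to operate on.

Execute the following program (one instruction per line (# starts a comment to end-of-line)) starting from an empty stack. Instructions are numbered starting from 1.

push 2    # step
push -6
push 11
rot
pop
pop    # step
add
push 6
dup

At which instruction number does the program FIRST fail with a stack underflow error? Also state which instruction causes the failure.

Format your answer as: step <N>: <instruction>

Answer: step 7: add

Derivation:
Step 1 ('push 2'): stack = [2], depth = 1
Step 2 ('push -6'): stack = [2, -6], depth = 2
Step 3 ('push 11'): stack = [2, -6, 11], depth = 3
Step 4 ('rot'): stack = [-6, 11, 2], depth = 3
Step 5 ('pop'): stack = [-6, 11], depth = 2
Step 6 ('pop'): stack = [-6], depth = 1
Step 7 ('add'): needs 2 value(s) but depth is 1 — STACK UNDERFLOW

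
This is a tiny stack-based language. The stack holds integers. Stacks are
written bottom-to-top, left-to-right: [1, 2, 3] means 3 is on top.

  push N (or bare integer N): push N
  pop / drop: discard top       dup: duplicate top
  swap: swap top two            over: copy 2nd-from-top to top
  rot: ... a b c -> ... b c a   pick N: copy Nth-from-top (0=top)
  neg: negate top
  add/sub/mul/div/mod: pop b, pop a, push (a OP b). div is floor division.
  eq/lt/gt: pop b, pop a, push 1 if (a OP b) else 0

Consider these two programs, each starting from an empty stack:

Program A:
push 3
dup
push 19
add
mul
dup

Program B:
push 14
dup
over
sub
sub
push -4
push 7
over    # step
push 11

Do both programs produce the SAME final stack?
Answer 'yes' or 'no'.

Answer: no

Derivation:
Program A trace:
  After 'push 3': [3]
  After 'dup': [3, 3]
  After 'push 19': [3, 3, 19]
  After 'add': [3, 22]
  After 'mul': [66]
  After 'dup': [66, 66]
Program A final stack: [66, 66]

Program B trace:
  After 'push 14': [14]
  After 'dup': [14, 14]
  After 'over': [14, 14, 14]
  After 'sub': [14, 0]
  After 'sub': [14]
  After 'push -4': [14, -4]
  After 'push 7': [14, -4, 7]
  After 'over': [14, -4, 7, -4]
  After 'push 11': [14, -4, 7, -4, 11]
Program B final stack: [14, -4, 7, -4, 11]
Same: no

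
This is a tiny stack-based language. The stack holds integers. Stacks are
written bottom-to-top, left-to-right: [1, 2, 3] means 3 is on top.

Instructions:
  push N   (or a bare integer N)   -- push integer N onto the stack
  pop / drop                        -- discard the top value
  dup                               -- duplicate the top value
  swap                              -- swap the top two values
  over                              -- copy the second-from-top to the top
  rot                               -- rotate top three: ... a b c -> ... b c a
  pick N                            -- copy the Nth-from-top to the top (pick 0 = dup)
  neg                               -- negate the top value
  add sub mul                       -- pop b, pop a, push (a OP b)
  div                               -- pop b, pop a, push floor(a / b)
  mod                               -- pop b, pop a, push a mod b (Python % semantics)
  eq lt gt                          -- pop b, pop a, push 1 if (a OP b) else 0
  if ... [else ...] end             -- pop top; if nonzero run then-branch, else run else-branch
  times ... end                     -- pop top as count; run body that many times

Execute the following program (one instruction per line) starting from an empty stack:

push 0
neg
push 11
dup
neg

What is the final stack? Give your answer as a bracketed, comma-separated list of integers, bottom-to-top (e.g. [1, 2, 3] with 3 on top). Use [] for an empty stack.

After 'push 0': [0]
After 'neg': [0]
After 'push 11': [0, 11]
After 'dup': [0, 11, 11]
After 'neg': [0, 11, -11]

Answer: [0, 11, -11]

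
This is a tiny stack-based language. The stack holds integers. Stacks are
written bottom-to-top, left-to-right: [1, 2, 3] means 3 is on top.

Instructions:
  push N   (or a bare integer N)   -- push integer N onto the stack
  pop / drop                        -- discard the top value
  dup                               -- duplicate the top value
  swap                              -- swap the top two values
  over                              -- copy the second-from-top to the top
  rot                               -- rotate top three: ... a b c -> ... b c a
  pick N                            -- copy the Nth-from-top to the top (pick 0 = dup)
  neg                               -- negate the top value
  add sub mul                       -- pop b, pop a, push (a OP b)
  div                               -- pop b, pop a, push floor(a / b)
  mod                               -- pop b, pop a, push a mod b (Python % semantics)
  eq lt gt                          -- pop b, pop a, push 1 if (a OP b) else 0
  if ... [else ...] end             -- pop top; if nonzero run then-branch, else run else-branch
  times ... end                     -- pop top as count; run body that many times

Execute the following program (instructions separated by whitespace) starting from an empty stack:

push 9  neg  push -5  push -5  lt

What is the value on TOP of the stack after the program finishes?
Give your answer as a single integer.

Answer: 0

Derivation:
After 'push 9': [9]
After 'neg': [-9]
After 'push -5': [-9, -5]
After 'push -5': [-9, -5, -5]
After 'lt': [-9, 0]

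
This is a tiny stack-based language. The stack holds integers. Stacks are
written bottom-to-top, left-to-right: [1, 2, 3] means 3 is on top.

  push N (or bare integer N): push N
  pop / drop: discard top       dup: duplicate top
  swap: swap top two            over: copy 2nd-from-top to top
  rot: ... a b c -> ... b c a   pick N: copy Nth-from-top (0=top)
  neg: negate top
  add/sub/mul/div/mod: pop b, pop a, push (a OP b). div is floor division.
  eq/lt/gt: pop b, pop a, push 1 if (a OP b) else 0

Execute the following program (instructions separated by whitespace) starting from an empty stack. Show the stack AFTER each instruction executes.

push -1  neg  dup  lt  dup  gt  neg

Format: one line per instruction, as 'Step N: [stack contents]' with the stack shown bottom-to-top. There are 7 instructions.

Step 1: [-1]
Step 2: [1]
Step 3: [1, 1]
Step 4: [0]
Step 5: [0, 0]
Step 6: [0]
Step 7: [0]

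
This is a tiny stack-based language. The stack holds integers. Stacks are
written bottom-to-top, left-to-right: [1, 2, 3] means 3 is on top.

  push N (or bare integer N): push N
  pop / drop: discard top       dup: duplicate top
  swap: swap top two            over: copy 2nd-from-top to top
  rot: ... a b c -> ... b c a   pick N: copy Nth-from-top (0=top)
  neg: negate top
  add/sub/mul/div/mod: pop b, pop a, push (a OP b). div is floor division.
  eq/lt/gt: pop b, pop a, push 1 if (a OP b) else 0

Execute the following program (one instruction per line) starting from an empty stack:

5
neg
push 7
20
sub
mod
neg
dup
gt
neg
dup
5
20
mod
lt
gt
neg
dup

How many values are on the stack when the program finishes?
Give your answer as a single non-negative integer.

After 'push 5': stack = [5] (depth 1)
After 'neg': stack = [-5] (depth 1)
After 'push 7': stack = [-5, 7] (depth 2)
After 'push 20': stack = [-5, 7, 20] (depth 3)
After 'sub': stack = [-5, -13] (depth 2)
After 'mod': stack = [-5] (depth 1)
After 'neg': stack = [5] (depth 1)
After 'dup': stack = [5, 5] (depth 2)
After 'gt': stack = [0] (depth 1)
After 'neg': stack = [0] (depth 1)
After 'dup': stack = [0, 0] (depth 2)
After 'push 5': stack = [0, 0, 5] (depth 3)
After 'push 20': stack = [0, 0, 5, 20] (depth 4)
After 'mod': stack = [0, 0, 5] (depth 3)
After 'lt': stack = [0, 1] (depth 2)
After 'gt': stack = [0] (depth 1)
After 'neg': stack = [0] (depth 1)
After 'dup': stack = [0, 0] (depth 2)

Answer: 2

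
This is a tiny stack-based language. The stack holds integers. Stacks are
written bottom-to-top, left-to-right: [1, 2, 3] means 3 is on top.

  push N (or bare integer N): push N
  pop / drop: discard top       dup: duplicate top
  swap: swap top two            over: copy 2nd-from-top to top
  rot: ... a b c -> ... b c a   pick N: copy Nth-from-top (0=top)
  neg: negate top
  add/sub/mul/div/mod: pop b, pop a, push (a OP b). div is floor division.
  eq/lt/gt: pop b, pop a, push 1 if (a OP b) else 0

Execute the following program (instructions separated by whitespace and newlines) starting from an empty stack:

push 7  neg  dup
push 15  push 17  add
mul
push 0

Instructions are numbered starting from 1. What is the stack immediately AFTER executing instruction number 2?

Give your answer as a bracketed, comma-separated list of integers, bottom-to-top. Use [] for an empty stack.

Answer: [-7]

Derivation:
Step 1 ('push 7'): [7]
Step 2 ('neg'): [-7]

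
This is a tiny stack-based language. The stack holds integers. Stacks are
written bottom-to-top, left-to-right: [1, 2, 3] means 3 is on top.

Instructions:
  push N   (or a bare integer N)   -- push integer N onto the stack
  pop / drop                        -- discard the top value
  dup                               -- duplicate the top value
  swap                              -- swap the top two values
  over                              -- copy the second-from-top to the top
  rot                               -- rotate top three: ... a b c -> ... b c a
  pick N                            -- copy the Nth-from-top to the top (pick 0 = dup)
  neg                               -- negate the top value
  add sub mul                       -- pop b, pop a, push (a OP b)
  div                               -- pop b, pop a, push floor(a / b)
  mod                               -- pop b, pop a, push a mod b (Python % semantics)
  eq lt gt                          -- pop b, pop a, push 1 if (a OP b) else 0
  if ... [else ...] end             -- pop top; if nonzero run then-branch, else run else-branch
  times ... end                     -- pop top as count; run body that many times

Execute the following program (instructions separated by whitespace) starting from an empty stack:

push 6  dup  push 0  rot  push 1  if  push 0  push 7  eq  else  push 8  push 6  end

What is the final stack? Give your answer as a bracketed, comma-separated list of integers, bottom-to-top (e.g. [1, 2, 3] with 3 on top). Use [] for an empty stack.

After 'push 6': [6]
After 'dup': [6, 6]
After 'push 0': [6, 6, 0]
After 'rot': [6, 0, 6]
After 'push 1': [6, 0, 6, 1]
After 'if': [6, 0, 6]
After 'push 0': [6, 0, 6, 0]
After 'push 7': [6, 0, 6, 0, 7]
After 'eq': [6, 0, 6, 0]

Answer: [6, 0, 6, 0]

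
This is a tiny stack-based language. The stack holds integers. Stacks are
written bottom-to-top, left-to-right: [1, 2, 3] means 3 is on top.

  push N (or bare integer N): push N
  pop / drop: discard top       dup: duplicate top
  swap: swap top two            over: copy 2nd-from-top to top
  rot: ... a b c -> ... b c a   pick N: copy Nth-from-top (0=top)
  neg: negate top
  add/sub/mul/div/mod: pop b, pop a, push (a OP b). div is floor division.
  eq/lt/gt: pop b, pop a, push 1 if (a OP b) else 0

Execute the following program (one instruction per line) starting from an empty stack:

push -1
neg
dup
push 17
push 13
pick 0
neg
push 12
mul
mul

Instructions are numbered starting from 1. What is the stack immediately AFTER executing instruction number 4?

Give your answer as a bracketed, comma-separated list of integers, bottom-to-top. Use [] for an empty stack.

Step 1 ('push -1'): [-1]
Step 2 ('neg'): [1]
Step 3 ('dup'): [1, 1]
Step 4 ('push 17'): [1, 1, 17]

Answer: [1, 1, 17]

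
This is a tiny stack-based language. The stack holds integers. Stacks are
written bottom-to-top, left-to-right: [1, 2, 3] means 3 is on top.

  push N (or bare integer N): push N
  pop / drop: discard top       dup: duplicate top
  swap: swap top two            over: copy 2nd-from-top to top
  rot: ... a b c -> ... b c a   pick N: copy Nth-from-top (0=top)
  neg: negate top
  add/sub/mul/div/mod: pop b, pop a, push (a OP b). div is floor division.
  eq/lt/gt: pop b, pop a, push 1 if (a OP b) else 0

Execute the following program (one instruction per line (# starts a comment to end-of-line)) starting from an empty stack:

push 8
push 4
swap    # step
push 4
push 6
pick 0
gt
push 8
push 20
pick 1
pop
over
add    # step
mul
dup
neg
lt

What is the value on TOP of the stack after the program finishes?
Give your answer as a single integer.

Answer: 0

Derivation:
After 'push 8': [8]
After 'push 4': [8, 4]
After 'swap': [4, 8]
After 'push 4': [4, 8, 4]
After 'push 6': [4, 8, 4, 6]
After 'pick 0': [4, 8, 4, 6, 6]
After 'gt': [4, 8, 4, 0]
After 'push 8': [4, 8, 4, 0, 8]
After 'push 20': [4, 8, 4, 0, 8, 20]
After 'pick 1': [4, 8, 4, 0, 8, 20, 8]
After 'pop': [4, 8, 4, 0, 8, 20]
After 'over': [4, 8, 4, 0, 8, 20, 8]
After 'add': [4, 8, 4, 0, 8, 28]
After 'mul': [4, 8, 4, 0, 224]
After 'dup': [4, 8, 4, 0, 224, 224]
After 'neg': [4, 8, 4, 0, 224, -224]
After 'lt': [4, 8, 4, 0, 0]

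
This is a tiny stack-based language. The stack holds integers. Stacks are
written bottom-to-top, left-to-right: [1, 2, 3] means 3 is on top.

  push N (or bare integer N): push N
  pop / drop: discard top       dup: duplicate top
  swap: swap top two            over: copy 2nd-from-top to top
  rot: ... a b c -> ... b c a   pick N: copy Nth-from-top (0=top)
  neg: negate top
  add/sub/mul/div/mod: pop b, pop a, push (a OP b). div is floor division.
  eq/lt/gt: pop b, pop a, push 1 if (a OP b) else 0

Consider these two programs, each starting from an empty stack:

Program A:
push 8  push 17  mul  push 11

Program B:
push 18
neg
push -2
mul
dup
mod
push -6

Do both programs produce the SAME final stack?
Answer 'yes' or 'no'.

Answer: no

Derivation:
Program A trace:
  After 'push 8': [8]
  After 'push 17': [8, 17]
  After 'mul': [136]
  After 'push 11': [136, 11]
Program A final stack: [136, 11]

Program B trace:
  After 'push 18': [18]
  After 'neg': [-18]
  After 'push -2': [-18, -2]
  After 'mul': [36]
  After 'dup': [36, 36]
  After 'mod': [0]
  After 'push -6': [0, -6]
Program B final stack: [0, -6]
Same: no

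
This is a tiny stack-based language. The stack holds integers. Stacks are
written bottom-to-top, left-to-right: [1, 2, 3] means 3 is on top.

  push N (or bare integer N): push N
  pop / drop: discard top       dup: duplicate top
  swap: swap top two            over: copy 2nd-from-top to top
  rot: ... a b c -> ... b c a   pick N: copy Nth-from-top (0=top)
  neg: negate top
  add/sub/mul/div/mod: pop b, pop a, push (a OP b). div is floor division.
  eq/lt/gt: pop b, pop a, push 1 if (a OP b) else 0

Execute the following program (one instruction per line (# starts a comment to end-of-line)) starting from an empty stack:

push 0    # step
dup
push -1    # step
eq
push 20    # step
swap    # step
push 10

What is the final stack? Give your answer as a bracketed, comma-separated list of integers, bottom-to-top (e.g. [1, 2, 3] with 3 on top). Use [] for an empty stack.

After 'push 0': [0]
After 'dup': [0, 0]
After 'push -1': [0, 0, -1]
After 'eq': [0, 0]
After 'push 20': [0, 0, 20]
After 'swap': [0, 20, 0]
After 'push 10': [0, 20, 0, 10]

Answer: [0, 20, 0, 10]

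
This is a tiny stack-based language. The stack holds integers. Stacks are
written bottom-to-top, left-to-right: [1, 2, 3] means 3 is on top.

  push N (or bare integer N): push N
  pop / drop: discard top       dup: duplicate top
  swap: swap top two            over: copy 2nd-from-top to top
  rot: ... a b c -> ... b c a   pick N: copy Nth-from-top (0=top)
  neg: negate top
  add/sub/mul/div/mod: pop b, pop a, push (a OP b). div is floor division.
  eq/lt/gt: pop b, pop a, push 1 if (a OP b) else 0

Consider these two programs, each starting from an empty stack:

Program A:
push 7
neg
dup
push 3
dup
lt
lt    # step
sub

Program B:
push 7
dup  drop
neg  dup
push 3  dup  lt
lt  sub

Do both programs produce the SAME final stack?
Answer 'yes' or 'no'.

Program A trace:
  After 'push 7': [7]
  After 'neg': [-7]
  After 'dup': [-7, -7]
  After 'push 3': [-7, -7, 3]
  After 'dup': [-7, -7, 3, 3]
  After 'lt': [-7, -7, 0]
  After 'lt': [-7, 1]
  After 'sub': [-8]
Program A final stack: [-8]

Program B trace:
  After 'push 7': [7]
  After 'dup': [7, 7]
  After 'drop': [7]
  After 'neg': [-7]
  After 'dup': [-7, -7]
  After 'push 3': [-7, -7, 3]
  After 'dup': [-7, -7, 3, 3]
  After 'lt': [-7, -7, 0]
  After 'lt': [-7, 1]
  After 'sub': [-8]
Program B final stack: [-8]
Same: yes

Answer: yes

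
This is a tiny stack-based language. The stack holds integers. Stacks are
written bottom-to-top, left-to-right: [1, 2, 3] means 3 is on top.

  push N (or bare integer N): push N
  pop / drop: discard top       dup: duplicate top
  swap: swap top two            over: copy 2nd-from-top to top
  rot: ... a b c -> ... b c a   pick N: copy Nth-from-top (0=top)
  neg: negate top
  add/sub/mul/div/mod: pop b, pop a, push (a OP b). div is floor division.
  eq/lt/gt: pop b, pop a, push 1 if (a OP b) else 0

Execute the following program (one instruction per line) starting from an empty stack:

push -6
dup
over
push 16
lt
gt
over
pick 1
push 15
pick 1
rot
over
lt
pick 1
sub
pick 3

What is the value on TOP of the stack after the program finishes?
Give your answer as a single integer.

After 'push -6': [-6]
After 'dup': [-6, -6]
After 'over': [-6, -6, -6]
After 'push 16': [-6, -6, -6, 16]
After 'lt': [-6, -6, 1]
After 'gt': [-6, 0]
After 'over': [-6, 0, -6]
After 'pick 1': [-6, 0, -6, 0]
After 'push 15': [-6, 0, -6, 0, 15]
After 'pick 1': [-6, 0, -6, 0, 15, 0]
After 'rot': [-6, 0, -6, 15, 0, 0]
After 'over': [-6, 0, -6, 15, 0, 0, 0]
After 'lt': [-6, 0, -6, 15, 0, 0]
After 'pick 1': [-6, 0, -6, 15, 0, 0, 0]
After 'sub': [-6, 0, -6, 15, 0, 0]
After 'pick 3': [-6, 0, -6, 15, 0, 0, -6]

Answer: -6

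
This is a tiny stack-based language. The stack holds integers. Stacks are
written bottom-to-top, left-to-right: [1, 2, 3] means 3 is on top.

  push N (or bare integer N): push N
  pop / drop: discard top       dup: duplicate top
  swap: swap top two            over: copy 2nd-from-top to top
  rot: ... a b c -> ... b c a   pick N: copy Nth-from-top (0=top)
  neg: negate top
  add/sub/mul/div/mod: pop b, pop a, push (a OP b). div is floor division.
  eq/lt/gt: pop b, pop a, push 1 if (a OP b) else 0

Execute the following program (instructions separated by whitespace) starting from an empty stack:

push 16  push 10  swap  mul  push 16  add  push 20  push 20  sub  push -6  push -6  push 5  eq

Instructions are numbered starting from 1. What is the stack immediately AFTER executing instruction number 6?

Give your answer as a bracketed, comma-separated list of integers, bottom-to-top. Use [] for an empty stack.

Step 1 ('push 16'): [16]
Step 2 ('push 10'): [16, 10]
Step 3 ('swap'): [10, 16]
Step 4 ('mul'): [160]
Step 5 ('push 16'): [160, 16]
Step 6 ('add'): [176]

Answer: [176]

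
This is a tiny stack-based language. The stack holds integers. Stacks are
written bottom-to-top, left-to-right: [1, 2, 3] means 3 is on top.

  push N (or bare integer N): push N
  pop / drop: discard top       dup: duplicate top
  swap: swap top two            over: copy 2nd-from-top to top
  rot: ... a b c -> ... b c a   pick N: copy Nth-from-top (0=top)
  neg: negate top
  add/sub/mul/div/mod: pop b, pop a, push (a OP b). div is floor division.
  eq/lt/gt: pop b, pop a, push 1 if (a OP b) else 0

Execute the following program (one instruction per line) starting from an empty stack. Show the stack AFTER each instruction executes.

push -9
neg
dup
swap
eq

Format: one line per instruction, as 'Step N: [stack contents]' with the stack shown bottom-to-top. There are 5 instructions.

Step 1: [-9]
Step 2: [9]
Step 3: [9, 9]
Step 4: [9, 9]
Step 5: [1]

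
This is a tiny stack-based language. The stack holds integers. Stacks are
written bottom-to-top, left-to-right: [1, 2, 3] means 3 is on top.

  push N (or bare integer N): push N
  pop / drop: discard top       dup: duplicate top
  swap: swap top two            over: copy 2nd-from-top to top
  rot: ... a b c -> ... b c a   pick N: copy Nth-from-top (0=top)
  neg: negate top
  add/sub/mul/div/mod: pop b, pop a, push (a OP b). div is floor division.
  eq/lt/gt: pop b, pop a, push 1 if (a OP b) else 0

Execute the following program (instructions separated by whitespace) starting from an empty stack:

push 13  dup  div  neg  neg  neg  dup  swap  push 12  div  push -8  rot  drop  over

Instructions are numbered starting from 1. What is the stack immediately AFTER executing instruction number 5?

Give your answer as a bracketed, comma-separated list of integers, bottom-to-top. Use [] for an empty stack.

Step 1 ('push 13'): [13]
Step 2 ('dup'): [13, 13]
Step 3 ('div'): [1]
Step 4 ('neg'): [-1]
Step 5 ('neg'): [1]

Answer: [1]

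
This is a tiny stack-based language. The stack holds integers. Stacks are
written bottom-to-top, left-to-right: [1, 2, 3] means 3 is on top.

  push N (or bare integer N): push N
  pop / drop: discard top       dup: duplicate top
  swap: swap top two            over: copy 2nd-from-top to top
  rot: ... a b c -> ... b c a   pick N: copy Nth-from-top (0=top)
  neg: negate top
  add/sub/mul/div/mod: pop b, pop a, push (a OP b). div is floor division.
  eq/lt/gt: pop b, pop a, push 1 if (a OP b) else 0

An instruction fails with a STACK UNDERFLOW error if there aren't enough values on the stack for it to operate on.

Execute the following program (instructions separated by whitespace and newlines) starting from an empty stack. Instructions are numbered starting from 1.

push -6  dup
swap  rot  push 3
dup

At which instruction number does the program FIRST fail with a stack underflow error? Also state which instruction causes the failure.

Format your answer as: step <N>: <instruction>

Answer: step 4: rot

Derivation:
Step 1 ('push -6'): stack = [-6], depth = 1
Step 2 ('dup'): stack = [-6, -6], depth = 2
Step 3 ('swap'): stack = [-6, -6], depth = 2
Step 4 ('rot'): needs 3 value(s) but depth is 2 — STACK UNDERFLOW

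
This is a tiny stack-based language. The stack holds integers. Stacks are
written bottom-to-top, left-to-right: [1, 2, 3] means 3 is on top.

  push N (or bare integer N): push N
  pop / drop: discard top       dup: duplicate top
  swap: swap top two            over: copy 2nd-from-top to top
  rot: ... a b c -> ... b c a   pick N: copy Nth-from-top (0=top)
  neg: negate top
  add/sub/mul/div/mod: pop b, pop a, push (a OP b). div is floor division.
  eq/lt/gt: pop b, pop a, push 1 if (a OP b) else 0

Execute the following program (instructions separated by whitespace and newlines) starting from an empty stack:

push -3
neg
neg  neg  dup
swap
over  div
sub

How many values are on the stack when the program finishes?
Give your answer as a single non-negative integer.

Answer: 1

Derivation:
After 'push -3': stack = [-3] (depth 1)
After 'neg': stack = [3] (depth 1)
After 'neg': stack = [-3] (depth 1)
After 'neg': stack = [3] (depth 1)
After 'dup': stack = [3, 3] (depth 2)
After 'swap': stack = [3, 3] (depth 2)
After 'over': stack = [3, 3, 3] (depth 3)
After 'div': stack = [3, 1] (depth 2)
After 'sub': stack = [2] (depth 1)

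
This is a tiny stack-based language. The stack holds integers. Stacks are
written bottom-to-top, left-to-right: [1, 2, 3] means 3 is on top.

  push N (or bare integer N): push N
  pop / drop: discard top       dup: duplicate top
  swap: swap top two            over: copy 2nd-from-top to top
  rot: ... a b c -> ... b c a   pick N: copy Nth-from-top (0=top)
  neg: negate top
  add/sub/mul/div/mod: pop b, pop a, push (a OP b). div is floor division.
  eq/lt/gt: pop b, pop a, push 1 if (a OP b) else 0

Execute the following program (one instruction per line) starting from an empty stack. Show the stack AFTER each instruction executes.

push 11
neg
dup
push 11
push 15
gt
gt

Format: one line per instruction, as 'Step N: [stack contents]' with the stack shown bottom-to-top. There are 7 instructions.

Step 1: [11]
Step 2: [-11]
Step 3: [-11, -11]
Step 4: [-11, -11, 11]
Step 5: [-11, -11, 11, 15]
Step 6: [-11, -11, 0]
Step 7: [-11, 0]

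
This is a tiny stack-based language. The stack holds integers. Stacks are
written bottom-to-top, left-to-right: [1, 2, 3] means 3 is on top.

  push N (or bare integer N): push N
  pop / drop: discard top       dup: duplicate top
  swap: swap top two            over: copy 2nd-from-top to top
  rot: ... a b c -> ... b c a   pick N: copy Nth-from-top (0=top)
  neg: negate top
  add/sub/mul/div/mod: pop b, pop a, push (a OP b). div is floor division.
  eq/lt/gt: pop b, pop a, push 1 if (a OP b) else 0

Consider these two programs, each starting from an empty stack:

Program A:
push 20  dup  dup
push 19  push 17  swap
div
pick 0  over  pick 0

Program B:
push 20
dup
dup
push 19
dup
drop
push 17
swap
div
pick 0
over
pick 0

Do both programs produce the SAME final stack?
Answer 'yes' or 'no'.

Program A trace:
  After 'push 20': [20]
  After 'dup': [20, 20]
  After 'dup': [20, 20, 20]
  After 'push 19': [20, 20, 20, 19]
  After 'push 17': [20, 20, 20, 19, 17]
  After 'swap': [20, 20, 20, 17, 19]
  After 'div': [20, 20, 20, 0]
  After 'pick 0': [20, 20, 20, 0, 0]
  After 'over': [20, 20, 20, 0, 0, 0]
  After 'pick 0': [20, 20, 20, 0, 0, 0, 0]
Program A final stack: [20, 20, 20, 0, 0, 0, 0]

Program B trace:
  After 'push 20': [20]
  After 'dup': [20, 20]
  After 'dup': [20, 20, 20]
  After 'push 19': [20, 20, 20, 19]
  After 'dup': [20, 20, 20, 19, 19]
  After 'drop': [20, 20, 20, 19]
  After 'push 17': [20, 20, 20, 19, 17]
  After 'swap': [20, 20, 20, 17, 19]
  After 'div': [20, 20, 20, 0]
  After 'pick 0': [20, 20, 20, 0, 0]
  After 'over': [20, 20, 20, 0, 0, 0]
  After 'pick 0': [20, 20, 20, 0, 0, 0, 0]
Program B final stack: [20, 20, 20, 0, 0, 0, 0]
Same: yes

Answer: yes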